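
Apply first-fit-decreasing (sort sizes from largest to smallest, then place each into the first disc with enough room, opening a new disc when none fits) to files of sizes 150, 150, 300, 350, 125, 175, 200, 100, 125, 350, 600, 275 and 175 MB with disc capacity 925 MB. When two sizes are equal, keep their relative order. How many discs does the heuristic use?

4

Sorted descending: 600, 350, 350, 300, 275, 200, 175, 175, 150, 150, 125, 125, 100.
  600 → disc 1 (new)  [load 600/925]
  350 → disc 2 (new)  [load 350/925]
  350 → disc 2  [load 700/925]
  300 → disc 1  [load 900/925]
  275 → disc 3 (new)  [load 275/925]
  200 → disc 2  [load 900/925]
  175 → disc 3  [load 450/925]
  175 → disc 3  [load 625/925]
  150 → disc 3  [load 775/925]
  150 → disc 3  [load 925/925]
  125 → disc 4 (new)  [load 125/925]
  125 → disc 4  [load 250/925]
  100 → disc 4  [load 350/925]
4 discs opened.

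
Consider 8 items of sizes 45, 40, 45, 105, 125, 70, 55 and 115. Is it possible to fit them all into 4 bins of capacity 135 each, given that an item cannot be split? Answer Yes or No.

No

Total = 600; ⌈600/135⌉ = 5.
At least 5 bins are required, but only 4 are allowed.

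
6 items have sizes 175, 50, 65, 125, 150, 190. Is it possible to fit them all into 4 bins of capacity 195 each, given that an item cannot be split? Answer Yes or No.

Total = 755; ⌈755/195⌉ = 4.
The bound of 4 does not rule out 4, but exhaustive search shows no assignment into 4 bins of capacity 195 exists — the minimum is 5.

No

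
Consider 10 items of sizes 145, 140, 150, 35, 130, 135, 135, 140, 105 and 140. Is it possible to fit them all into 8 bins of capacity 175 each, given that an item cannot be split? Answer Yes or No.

Total = 1255; ⌈1255/175⌉ = 8.
9 items each exceed half the capacity and cannot share a bin, forcing at least 9 bins.
At least 9 bins are required, but only 8 are allowed.

No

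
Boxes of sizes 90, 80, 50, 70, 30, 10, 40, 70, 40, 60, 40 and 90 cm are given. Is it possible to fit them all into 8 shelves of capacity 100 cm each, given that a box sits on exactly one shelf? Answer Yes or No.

Yes

A valid assignment using 8 shelves:
  shelf 1: 90 + 10 = 100
  shelf 2: 90 = 90
  shelf 3: 80 = 80
  shelf 4: 70 + 30 = 100
  shelf 5: 70 = 70
  shelf 6: 60 + 40 = 100
  shelf 7: 50 + 40 = 90
  shelf 8: 40 = 40
Every load is within 100 cm, so 8 shelves suffice.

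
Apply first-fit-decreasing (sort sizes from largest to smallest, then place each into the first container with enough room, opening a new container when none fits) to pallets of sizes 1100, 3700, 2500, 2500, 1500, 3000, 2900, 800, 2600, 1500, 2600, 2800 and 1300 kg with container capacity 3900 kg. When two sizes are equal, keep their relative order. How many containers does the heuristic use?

Sorted descending: 3700, 3000, 2900, 2800, 2600, 2600, 2500, 2500, 1500, 1500, 1300, 1100, 800.
  3700 → container 1 (new)  [load 3700/3900]
  3000 → container 2 (new)  [load 3000/3900]
  2900 → container 3 (new)  [load 2900/3900]
  2800 → container 4 (new)  [load 2800/3900]
  2600 → container 5 (new)  [load 2600/3900]
  2600 → container 6 (new)  [load 2600/3900]
  2500 → container 7 (new)  [load 2500/3900]
  2500 → container 8 (new)  [load 2500/3900]
  1500 → container 9 (new)  [load 1500/3900]
  1500 → container 9  [load 3000/3900]
  1300 → container 5  [load 3900/3900]
  1100 → container 4  [load 3900/3900]
  800 → container 2  [load 3800/3900]
9 containers opened.

9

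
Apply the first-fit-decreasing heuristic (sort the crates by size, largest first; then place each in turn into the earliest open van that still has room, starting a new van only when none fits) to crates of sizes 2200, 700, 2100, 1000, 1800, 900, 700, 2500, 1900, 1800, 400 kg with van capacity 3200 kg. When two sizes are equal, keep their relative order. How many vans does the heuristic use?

Sorted descending: 2500, 2200, 2100, 1900, 1800, 1800, 1000, 900, 700, 700, 400.
  2500 → van 1 (new)  [load 2500/3200]
  2200 → van 2 (new)  [load 2200/3200]
  2100 → van 3 (new)  [load 2100/3200]
  1900 → van 4 (new)  [load 1900/3200]
  1800 → van 5 (new)  [load 1800/3200]
  1800 → van 6 (new)  [load 1800/3200]
  1000 → van 2  [load 3200/3200]
  900 → van 3  [load 3000/3200]
  700 → van 1  [load 3200/3200]
  700 → van 4  [load 2600/3200]
  400 → van 4  [load 3000/3200]
6 vans opened.

6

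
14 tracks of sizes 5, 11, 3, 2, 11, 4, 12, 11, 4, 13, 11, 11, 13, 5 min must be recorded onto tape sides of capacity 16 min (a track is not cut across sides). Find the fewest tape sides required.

Total = 13 + 13 + 12 + 11 + 11 + 11 + 11 + 11 + 5 + 5 + 4 + 4 + 3 + 2 = 116 min.
Lower bound: ⌈116/16⌉ = 8 tape sides.
A packing using 8 tape sides:
  side 1: 13 + 3 = 16
  side 2: 13 + 2 = 15
  side 3: 12 + 4 = 16
  side 4: 11 + 5 = 16
  side 5: 11 + 5 = 16
  side 6: 11 + 4 = 15
  side 7: 11 = 11
  side 8: 11 = 11
This matches the lower bound, so 8 is optimal.

8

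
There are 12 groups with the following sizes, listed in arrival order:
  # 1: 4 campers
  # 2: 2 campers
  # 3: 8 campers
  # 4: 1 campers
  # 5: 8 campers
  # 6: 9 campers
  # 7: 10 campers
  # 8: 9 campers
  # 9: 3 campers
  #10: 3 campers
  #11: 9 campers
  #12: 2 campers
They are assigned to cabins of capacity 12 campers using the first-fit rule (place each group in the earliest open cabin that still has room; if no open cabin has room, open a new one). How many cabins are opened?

  4 → cabin 1 (new)  [load 4/12]
  2 → cabin 1  [load 6/12]
  8 → cabin 2 (new)  [load 8/12]
  1 → cabin 1  [load 7/12]
  8 → cabin 3 (new)  [load 8/12]
  9 → cabin 4 (new)  [load 9/12]
  10 → cabin 5 (new)  [load 10/12]
  9 → cabin 6 (new)  [load 9/12]
  3 → cabin 1  [load 10/12]
  3 → cabin 2  [load 11/12]
  9 → cabin 7 (new)  [load 9/12]
  2 → cabin 1  [load 12/12]
7 cabins opened.

7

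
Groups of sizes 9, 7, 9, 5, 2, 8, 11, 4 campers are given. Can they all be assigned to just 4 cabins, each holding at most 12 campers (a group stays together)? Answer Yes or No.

No

Total = 55 campers; ⌈55/12⌉ = 5.
At least 5 cabins are required, but only 4 are allowed.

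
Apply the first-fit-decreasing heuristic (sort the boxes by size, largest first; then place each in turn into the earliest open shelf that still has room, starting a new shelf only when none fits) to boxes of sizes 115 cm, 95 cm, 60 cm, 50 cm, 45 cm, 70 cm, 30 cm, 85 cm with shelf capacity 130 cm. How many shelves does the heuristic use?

5

Sorted descending: 115, 95, 85, 70, 60, 50, 45, 30.
  115 → shelf 1 (new)  [load 115/130]
  95 → shelf 2 (new)  [load 95/130]
  85 → shelf 3 (new)  [load 85/130]
  70 → shelf 4 (new)  [load 70/130]
  60 → shelf 4  [load 130/130]
  50 → shelf 5 (new)  [load 50/130]
  45 → shelf 3  [load 130/130]
  30 → shelf 2  [load 125/130]
5 shelves opened.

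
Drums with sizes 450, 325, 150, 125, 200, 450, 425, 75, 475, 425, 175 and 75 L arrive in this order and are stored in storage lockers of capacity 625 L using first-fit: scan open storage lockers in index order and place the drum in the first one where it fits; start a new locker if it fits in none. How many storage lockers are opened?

  450 → locker 1 (new)  [load 450/625]
  325 → locker 2 (new)  [load 325/625]
  150 → locker 1  [load 600/625]
  125 → locker 2  [load 450/625]
  200 → locker 3 (new)  [load 200/625]
  450 → locker 4 (new)  [load 450/625]
  425 → locker 3  [load 625/625]
  75 → locker 2  [load 525/625]
  475 → locker 5 (new)  [load 475/625]
  425 → locker 6 (new)  [load 425/625]
  175 → locker 4  [load 625/625]
  75 → locker 2  [load 600/625]
6 storage lockers opened.

6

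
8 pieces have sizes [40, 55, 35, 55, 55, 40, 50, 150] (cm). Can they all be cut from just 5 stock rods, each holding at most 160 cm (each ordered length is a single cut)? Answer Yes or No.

Yes

A valid assignment using 4 stock rods:
  stock rod 1: 150 = 150
  stock rod 2: 55 + 55 + 50 = 160
  stock rod 3: 55 + 40 + 40 = 135
  stock rod 4: 35 = 35
That uses only 4 ≤ 5, so 5 stock rods are enough.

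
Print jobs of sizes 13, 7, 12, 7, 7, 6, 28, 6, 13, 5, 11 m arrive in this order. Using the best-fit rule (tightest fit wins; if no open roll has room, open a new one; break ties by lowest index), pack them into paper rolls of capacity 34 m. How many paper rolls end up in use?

4

  13 → roll 1 (new)  [load 13/34]
  7 → roll 1  [load 20/34]
  12 → roll 1  [load 32/34]
  7 → roll 2 (new)  [load 7/34]
  7 → roll 2  [load 14/34]
  6 → roll 2  [load 20/34]
  28 → roll 3 (new)  [load 28/34]
  6 → roll 3  [load 34/34]
  13 → roll 2  [load 33/34]
  5 → roll 4 (new)  [load 5/34]
  11 → roll 4  [load 16/34]
4 paper rolls opened.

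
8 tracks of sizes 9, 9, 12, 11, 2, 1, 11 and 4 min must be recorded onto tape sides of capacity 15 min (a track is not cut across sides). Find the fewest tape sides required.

Total = 12 + 11 + 11 + 9 + 9 + 4 + 2 + 1 = 59 min.
Lower bound: ⌈59/15⌉ = 4 tape sides.
Also, 5 tracks each exceed 15/2 min, and no two of those can share a side, so at least 5 tape sides are needed.
A packing using 5 tape sides:
  side 1: 12 + 2 + 1 = 15
  side 2: 11 + 4 = 15
  side 3: 11 = 11
  side 4: 9 = 9
  side 5: 9 = 9
This matches the lower bound, so 5 is optimal.

5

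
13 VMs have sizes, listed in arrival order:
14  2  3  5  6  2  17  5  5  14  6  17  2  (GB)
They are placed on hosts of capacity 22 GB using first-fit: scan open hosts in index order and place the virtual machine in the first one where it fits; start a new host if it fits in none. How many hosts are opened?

  14 → host 1 (new)  [load 14/22]
  2 → host 1  [load 16/22]
  3 → host 1  [load 19/22]
  5 → host 2 (new)  [load 5/22]
  6 → host 2  [load 11/22]
  2 → host 1  [load 21/22]
  17 → host 3 (new)  [load 17/22]
  5 → host 2  [load 16/22]
  5 → host 2  [load 21/22]
  14 → host 4 (new)  [load 14/22]
  6 → host 4  [load 20/22]
  17 → host 5 (new)  [load 17/22]
  2 → host 3  [load 19/22]
5 hosts opened.

5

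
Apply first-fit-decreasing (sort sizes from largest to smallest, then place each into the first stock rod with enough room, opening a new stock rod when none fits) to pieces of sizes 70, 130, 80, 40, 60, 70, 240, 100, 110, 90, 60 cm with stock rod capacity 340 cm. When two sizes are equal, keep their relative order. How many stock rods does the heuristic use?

4

Sorted descending: 240, 130, 110, 100, 90, 80, 70, 70, 60, 60, 40.
  240 → stock rod 1 (new)  [load 240/340]
  130 → stock rod 2 (new)  [load 130/340]
  110 → stock rod 2  [load 240/340]
  100 → stock rod 1  [load 340/340]
  90 → stock rod 2  [load 330/340]
  80 → stock rod 3 (new)  [load 80/340]
  70 → stock rod 3  [load 150/340]
  70 → stock rod 3  [load 220/340]
  60 → stock rod 3  [load 280/340]
  60 → stock rod 3  [load 340/340]
  40 → stock rod 4 (new)  [load 40/340]
4 stock rods opened.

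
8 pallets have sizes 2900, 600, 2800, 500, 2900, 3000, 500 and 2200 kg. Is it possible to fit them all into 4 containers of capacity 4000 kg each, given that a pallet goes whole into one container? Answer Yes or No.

Total = 15400 kg; ⌈15400/4000⌉ = 4.
5 pallets each exceed half the capacity and cannot share a container, forcing at least 5 containers.
At least 5 containers are required, but only 4 are allowed.

No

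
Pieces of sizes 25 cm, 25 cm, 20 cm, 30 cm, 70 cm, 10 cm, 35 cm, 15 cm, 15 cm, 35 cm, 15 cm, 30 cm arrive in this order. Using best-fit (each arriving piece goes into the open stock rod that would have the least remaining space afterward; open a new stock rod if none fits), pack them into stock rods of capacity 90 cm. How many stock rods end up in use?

4

  25 → stock rod 1 (new)  [load 25/90]
  25 → stock rod 1  [load 50/90]
  20 → stock rod 1  [load 70/90]
  30 → stock rod 2 (new)  [load 30/90]
  70 → stock rod 3 (new)  [load 70/90]
  10 → stock rod 1  [load 80/90]
  35 → stock rod 2  [load 65/90]
  15 → stock rod 3  [load 85/90]
  15 → stock rod 2  [load 80/90]
  35 → stock rod 4 (new)  [load 35/90]
  15 → stock rod 4  [load 50/90]
  30 → stock rod 4  [load 80/90]
4 stock rods opened.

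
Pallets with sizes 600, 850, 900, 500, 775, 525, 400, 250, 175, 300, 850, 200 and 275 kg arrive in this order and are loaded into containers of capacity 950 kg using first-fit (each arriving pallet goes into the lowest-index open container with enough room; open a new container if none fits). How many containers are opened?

  600 → container 1 (new)  [load 600/950]
  850 → container 2 (new)  [load 850/950]
  900 → container 3 (new)  [load 900/950]
  500 → container 4 (new)  [load 500/950]
  775 → container 5 (new)  [load 775/950]
  525 → container 6 (new)  [load 525/950]
  400 → container 4  [load 900/950]
  250 → container 1  [load 850/950]
  175 → container 5  [load 950/950]
  300 → container 6  [load 825/950]
  850 → container 7 (new)  [load 850/950]
  200 → container 8 (new)  [load 200/950]
  275 → container 8  [load 475/950]
8 containers opened.

8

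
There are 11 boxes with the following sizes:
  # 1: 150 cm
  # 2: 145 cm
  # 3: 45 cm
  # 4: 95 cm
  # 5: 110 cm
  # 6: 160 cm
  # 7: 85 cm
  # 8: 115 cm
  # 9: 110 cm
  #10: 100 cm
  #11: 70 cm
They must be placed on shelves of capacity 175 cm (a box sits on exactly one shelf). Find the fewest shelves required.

Total = 160 + 150 + 145 + 115 + 110 + 110 + 100 + 95 + 85 + 70 + 45 = 1185 cm.
Lower bound: ⌈1185/175⌉ = 7 shelves.
Also, 8 boxes each exceed 175/2 cm, and no two of those can share a shelf, so at least 8 shelves are needed.
A packing using 9 shelves:
  shelf 1: 160 = 160
  shelf 2: 150 = 150
  shelf 3: 145 = 145
  shelf 4: 115 + 45 = 160
  shelf 5: 110 = 110
  shelf 6: 110 = 110
  shelf 7: 100 + 70 = 170
  shelf 8: 95 = 95
  shelf 9: 85 = 85
No arrangement into 8 shelves stays within capacity, so 9 is optimal.

9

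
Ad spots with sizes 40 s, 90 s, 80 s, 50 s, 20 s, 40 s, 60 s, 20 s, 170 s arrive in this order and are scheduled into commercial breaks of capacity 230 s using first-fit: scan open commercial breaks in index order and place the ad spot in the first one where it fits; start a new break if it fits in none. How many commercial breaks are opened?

3

  40 → break 1 (new)  [load 40/230]
  90 → break 1  [load 130/230]
  80 → break 1  [load 210/230]
  50 → break 2 (new)  [load 50/230]
  20 → break 1  [load 230/230]
  40 → break 2  [load 90/230]
  60 → break 2  [load 150/230]
  20 → break 2  [load 170/230]
  170 → break 3 (new)  [load 170/230]
3 commercial breaks opened.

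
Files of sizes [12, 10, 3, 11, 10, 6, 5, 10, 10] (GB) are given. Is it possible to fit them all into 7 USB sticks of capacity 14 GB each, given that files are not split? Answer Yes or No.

Yes

A valid assignment using 7 USB sticks:
  USB stick 1: 12 = 12
  USB stick 2: 11 + 3 = 14
  USB stick 3: 10 = 10
  USB stick 4: 10 = 10
  USB stick 5: 10 = 10
  USB stick 6: 10 = 10
  USB stick 7: 6 + 5 = 11
Every load is within 14 GB, so 7 USB sticks suffice.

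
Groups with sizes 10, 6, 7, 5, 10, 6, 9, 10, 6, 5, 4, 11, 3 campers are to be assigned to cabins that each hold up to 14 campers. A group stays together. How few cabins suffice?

8

Total = 11 + 10 + 10 + 10 + 9 + 7 + 6 + 6 + 6 + 5 + 5 + 4 + 3 = 92 campers.
Lower bound: ⌈92/14⌉ = 7 cabins.
A packing using 8 cabins:
  cabin 1: 11 + 3 = 14
  cabin 2: 10 + 4 = 14
  cabin 3: 10 = 10
  cabin 4: 10 = 10
  cabin 5: 9 + 5 = 14
  cabin 6: 7 + 6 = 13
  cabin 7: 6 + 6 = 12
  cabin 8: 5 = 5
No arrangement into 7 cabins stays within capacity, so 8 is optimal.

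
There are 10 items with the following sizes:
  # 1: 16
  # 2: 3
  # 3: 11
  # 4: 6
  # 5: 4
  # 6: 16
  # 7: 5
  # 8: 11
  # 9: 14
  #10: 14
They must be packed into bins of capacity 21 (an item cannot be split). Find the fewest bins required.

Total = 16 + 16 + 14 + 14 + 11 + 11 + 6 + 5 + 4 + 3 = 100.
Lower bound: ⌈100/21⌉ = 5 bins.
Also, 6 items each exceed 21/2, and no two of those can share a bin, so at least 6 bins are needed.
A packing using 6 bins:
  bin 1: 16 + 5 = 21
  bin 2: 16 + 4 = 20
  bin 3: 14 + 6 = 20
  bin 4: 14 + 3 = 17
  bin 5: 11 = 11
  bin 6: 11 = 11
This matches the lower bound, so 6 is optimal.

6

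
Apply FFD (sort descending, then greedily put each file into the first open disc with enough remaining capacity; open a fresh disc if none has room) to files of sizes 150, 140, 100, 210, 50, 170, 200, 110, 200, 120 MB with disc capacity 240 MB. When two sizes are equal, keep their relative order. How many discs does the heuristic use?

7

Sorted descending: 210, 200, 200, 170, 150, 140, 120, 110, 100, 50.
  210 → disc 1 (new)  [load 210/240]
  200 → disc 2 (new)  [load 200/240]
  200 → disc 3 (new)  [load 200/240]
  170 → disc 4 (new)  [load 170/240]
  150 → disc 5 (new)  [load 150/240]
  140 → disc 6 (new)  [load 140/240]
  120 → disc 7 (new)  [load 120/240]
  110 → disc 7  [load 230/240]
  100 → disc 6  [load 240/240]
  50 → disc 4  [load 220/240]
7 discs opened.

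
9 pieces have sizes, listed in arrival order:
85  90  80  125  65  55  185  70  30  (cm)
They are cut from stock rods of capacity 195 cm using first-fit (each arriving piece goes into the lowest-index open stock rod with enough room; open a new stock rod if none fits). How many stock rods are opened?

  85 → stock rod 1 (new)  [load 85/195]
  90 → stock rod 1  [load 175/195]
  80 → stock rod 2 (new)  [load 80/195]
  125 → stock rod 3 (new)  [load 125/195]
  65 → stock rod 2  [load 145/195]
  55 → stock rod 3  [load 180/195]
  185 → stock rod 4 (new)  [load 185/195]
  70 → stock rod 5 (new)  [load 70/195]
  30 → stock rod 2  [load 175/195]
5 stock rods opened.

5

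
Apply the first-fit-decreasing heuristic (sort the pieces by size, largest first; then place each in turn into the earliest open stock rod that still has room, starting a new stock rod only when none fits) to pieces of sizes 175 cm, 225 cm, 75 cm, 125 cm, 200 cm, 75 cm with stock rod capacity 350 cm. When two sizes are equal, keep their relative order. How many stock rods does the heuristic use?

3

Sorted descending: 225, 200, 175, 125, 75, 75.
  225 → stock rod 1 (new)  [load 225/350]
  200 → stock rod 2 (new)  [load 200/350]
  175 → stock rod 3 (new)  [load 175/350]
  125 → stock rod 1  [load 350/350]
  75 → stock rod 2  [load 275/350]
  75 → stock rod 2  [load 350/350]
3 stock rods opened.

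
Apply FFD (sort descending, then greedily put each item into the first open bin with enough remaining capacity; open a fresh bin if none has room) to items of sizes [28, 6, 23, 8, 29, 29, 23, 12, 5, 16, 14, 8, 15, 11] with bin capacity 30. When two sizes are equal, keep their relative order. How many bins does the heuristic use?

8

Sorted descending: 29, 29, 28, 23, 23, 16, 15, 14, 12, 11, 8, 8, 6, 5.
  29 → bin 1 (new)  [load 29/30]
  29 → bin 2 (new)  [load 29/30]
  28 → bin 3 (new)  [load 28/30]
  23 → bin 4 (new)  [load 23/30]
  23 → bin 5 (new)  [load 23/30]
  16 → bin 6 (new)  [load 16/30]
  15 → bin 7 (new)  [load 15/30]
  14 → bin 6  [load 30/30]
  12 → bin 7  [load 27/30]
  11 → bin 8 (new)  [load 11/30]
  8 → bin 8  [load 19/30]
  8 → bin 8  [load 27/30]
  6 → bin 4  [load 29/30]
  5 → bin 5  [load 28/30]
8 bins opened.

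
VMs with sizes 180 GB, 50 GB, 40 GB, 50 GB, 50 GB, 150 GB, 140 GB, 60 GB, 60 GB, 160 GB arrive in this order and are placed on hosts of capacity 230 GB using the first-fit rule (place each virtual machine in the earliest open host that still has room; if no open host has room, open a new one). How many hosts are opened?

  180 → host 1 (new)  [load 180/230]
  50 → host 1  [load 230/230]
  40 → host 2 (new)  [load 40/230]
  50 → host 2  [load 90/230]
  50 → host 2  [load 140/230]
  150 → host 3 (new)  [load 150/230]
  140 → host 4 (new)  [load 140/230]
  60 → host 2  [load 200/230]
  60 → host 3  [load 210/230]
  160 → host 5 (new)  [load 160/230]
5 hosts opened.

5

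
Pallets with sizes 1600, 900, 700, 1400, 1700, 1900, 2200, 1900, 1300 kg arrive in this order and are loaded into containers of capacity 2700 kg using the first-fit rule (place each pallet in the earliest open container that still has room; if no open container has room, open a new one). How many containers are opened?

  1600 → container 1 (new)  [load 1600/2700]
  900 → container 1  [load 2500/2700]
  700 → container 2 (new)  [load 700/2700]
  1400 → container 2  [load 2100/2700]
  1700 → container 3 (new)  [load 1700/2700]
  1900 → container 4 (new)  [load 1900/2700]
  2200 → container 5 (new)  [load 2200/2700]
  1900 → container 6 (new)  [load 1900/2700]
  1300 → container 7 (new)  [load 1300/2700]
7 containers opened.

7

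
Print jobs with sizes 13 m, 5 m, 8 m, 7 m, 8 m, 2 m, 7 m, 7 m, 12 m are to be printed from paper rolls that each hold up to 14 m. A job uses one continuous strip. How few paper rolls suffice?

Total = 13 + 12 + 8 + 8 + 7 + 7 + 7 + 5 + 2 = 69 m.
Lower bound: ⌈69/14⌉ = 5 paper rolls.
A packing using 6 paper rolls:
  roll 1: 13 = 13
  roll 2: 12 + 2 = 14
  roll 3: 8 + 5 = 13
  roll 4: 8 = 8
  roll 5: 7 + 7 = 14
  roll 6: 7 = 7
No arrangement into 5 paper rolls stays within capacity, so 6 is optimal.

6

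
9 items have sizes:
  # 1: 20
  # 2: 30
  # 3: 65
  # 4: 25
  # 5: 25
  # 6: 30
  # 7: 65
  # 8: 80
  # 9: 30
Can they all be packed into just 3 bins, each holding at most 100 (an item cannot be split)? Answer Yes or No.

No

Total = 370; ⌈370/100⌉ = 4.
At least 4 bins are required, but only 3 are allowed.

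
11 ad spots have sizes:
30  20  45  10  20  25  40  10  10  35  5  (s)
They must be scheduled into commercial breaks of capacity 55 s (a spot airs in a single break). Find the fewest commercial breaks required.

5

Total = 45 + 40 + 35 + 30 + 25 + 20 + 20 + 10 + 10 + 10 + 5 = 250 s.
Lower bound: ⌈250/55⌉ = 5 commercial breaks.
A packing using 5 commercial breaks:
  break 1: 45 + 10 = 55
  break 2: 40 + 10 + 5 = 55
  break 3: 35 + 20 = 55
  break 4: 30 + 25 = 55
  break 5: 20 + 10 = 30
This matches the lower bound, so 5 is optimal.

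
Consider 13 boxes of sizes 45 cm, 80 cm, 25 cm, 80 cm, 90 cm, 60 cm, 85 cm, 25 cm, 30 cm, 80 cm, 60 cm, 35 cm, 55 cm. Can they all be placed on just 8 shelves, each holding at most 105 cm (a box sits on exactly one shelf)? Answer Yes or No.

A valid assignment using 8 shelves:
  shelf 1: 90 = 90
  shelf 2: 85 = 85
  shelf 3: 80 + 25 = 105
  shelf 4: 80 + 25 = 105
  shelf 5: 80 = 80
  shelf 6: 60 + 45 = 105
  shelf 7: 60 + 35 = 95
  shelf 8: 55 + 30 = 85
Every load is within 105 cm, so 8 shelves suffice.

Yes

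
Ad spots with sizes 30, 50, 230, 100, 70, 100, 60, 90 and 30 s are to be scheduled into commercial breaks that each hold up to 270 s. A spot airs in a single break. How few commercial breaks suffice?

Total = 230 + 100 + 100 + 90 + 70 + 60 + 50 + 30 + 30 = 760 s.
Lower bound: ⌈760/270⌉ = 3 commercial breaks.
A packing using 3 commercial breaks:
  break 1: 230 + 30 = 260
  break 2: 100 + 100 + 70 = 270
  break 3: 90 + 60 + 50 + 30 = 230
This matches the lower bound, so 3 is optimal.

3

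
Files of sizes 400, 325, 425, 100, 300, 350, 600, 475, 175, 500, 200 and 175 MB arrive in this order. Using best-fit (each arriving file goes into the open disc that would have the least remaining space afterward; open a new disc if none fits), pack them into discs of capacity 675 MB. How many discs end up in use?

7

  400 → disc 1 (new)  [load 400/675]
  325 → disc 2 (new)  [load 325/675]
  425 → disc 3 (new)  [load 425/675]
  100 → disc 3  [load 525/675]
  300 → disc 2  [load 625/675]
  350 → disc 4 (new)  [load 350/675]
  600 → disc 5 (new)  [load 600/675]
  475 → disc 6 (new)  [load 475/675]
  175 → disc 6  [load 650/675]
  500 → disc 7 (new)  [load 500/675]
  200 → disc 1  [load 600/675]
  175 → disc 7  [load 675/675]
7 discs opened.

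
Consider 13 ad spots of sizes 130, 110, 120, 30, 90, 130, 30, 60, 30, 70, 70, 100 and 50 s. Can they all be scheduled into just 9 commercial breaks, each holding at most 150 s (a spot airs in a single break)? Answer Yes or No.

A valid assignment using 8 commercial breaks:
  break 1: 130 = 130
  break 2: 130 = 130
  break 3: 120 + 30 = 150
  break 4: 110 + 30 = 140
  break 5: 100 + 50 = 150
  break 6: 90 + 60 = 150
  break 7: 70 + 70 = 140
  break 8: 30 = 30
That uses only 8 ≤ 9, so 9 commercial breaks are enough.

Yes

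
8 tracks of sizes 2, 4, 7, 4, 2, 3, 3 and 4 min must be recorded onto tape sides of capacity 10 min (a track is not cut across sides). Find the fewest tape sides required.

Total = 7 + 4 + 4 + 4 + 3 + 3 + 2 + 2 = 29 min.
Lower bound: ⌈29/10⌉ = 3 tape sides.
A packing using 3 tape sides:
  side 1: 7 + 3 = 10
  side 2: 4 + 4 + 2 = 10
  side 3: 4 + 3 + 2 = 9
This matches the lower bound, so 3 is optimal.

3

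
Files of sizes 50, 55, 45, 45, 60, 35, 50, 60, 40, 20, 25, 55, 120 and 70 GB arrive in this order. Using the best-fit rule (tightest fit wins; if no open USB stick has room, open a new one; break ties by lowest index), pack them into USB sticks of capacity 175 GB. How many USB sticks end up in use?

5

  50 → USB stick 1 (new)  [load 50/175]
  55 → USB stick 1  [load 105/175]
  45 → USB stick 1  [load 150/175]
  45 → USB stick 2 (new)  [load 45/175]
  60 → USB stick 2  [load 105/175]
  35 → USB stick 2  [load 140/175]
  50 → USB stick 3 (new)  [load 50/175]
  60 → USB stick 3  [load 110/175]
  40 → USB stick 3  [load 150/175]
  20 → USB stick 1  [load 170/175]
  25 → USB stick 3  [load 175/175]
  55 → USB stick 4 (new)  [load 55/175]
  120 → USB stick 4  [load 175/175]
  70 → USB stick 5 (new)  [load 70/175]
5 USB sticks opened.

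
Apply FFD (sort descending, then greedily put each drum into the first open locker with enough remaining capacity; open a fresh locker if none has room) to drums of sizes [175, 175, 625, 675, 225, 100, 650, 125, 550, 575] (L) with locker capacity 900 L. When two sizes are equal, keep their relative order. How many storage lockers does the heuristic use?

5

Sorted descending: 675, 650, 625, 575, 550, 225, 175, 175, 125, 100.
  675 → locker 1 (new)  [load 675/900]
  650 → locker 2 (new)  [load 650/900]
  625 → locker 3 (new)  [load 625/900]
  575 → locker 4 (new)  [load 575/900]
  550 → locker 5 (new)  [load 550/900]
  225 → locker 1  [load 900/900]
  175 → locker 2  [load 825/900]
  175 → locker 3  [load 800/900]
  125 → locker 4  [load 700/900]
  100 → locker 3  [load 900/900]
5 storage lockers opened.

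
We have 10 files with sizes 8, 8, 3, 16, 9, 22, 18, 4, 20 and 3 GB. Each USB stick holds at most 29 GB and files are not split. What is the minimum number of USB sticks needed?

Total = 22 + 20 + 18 + 16 + 9 + 8 + 8 + 4 + 3 + 3 = 111 GB.
Lower bound: ⌈111/29⌉ = 4 USB sticks.
A packing using 4 USB sticks:
  USB stick 1: 22 + 4 + 3 = 29
  USB stick 2: 20 + 9 = 29
  USB stick 3: 18 + 8 + 3 = 29
  USB stick 4: 16 + 8 = 24
This matches the lower bound, so 4 is optimal.

4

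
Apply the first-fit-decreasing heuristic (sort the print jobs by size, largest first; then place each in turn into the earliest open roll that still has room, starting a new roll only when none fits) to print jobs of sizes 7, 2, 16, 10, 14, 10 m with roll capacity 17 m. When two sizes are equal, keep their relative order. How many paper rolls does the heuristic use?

4

Sorted descending: 16, 14, 10, 10, 7, 2.
  16 → roll 1 (new)  [load 16/17]
  14 → roll 2 (new)  [load 14/17]
  10 → roll 3 (new)  [load 10/17]
  10 → roll 4 (new)  [load 10/17]
  7 → roll 3  [load 17/17]
  2 → roll 2  [load 16/17]
4 paper rolls opened.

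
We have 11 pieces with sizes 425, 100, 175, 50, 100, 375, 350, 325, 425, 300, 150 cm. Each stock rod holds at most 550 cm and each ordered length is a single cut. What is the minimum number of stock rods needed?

Total = 425 + 425 + 375 + 350 + 325 + 300 + 175 + 150 + 100 + 100 + 50 = 2775 cm.
Lower bound: ⌈2775/550⌉ = 6 stock rods.
A packing using 6 stock rods:
  stock rod 1: 425 + 100 = 525
  stock rod 2: 425 + 100 = 525
  stock rod 3: 375 + 175 = 550
  stock rod 4: 350 + 150 + 50 = 550
  stock rod 5: 325 = 325
  stock rod 6: 300 = 300
This matches the lower bound, so 6 is optimal.

6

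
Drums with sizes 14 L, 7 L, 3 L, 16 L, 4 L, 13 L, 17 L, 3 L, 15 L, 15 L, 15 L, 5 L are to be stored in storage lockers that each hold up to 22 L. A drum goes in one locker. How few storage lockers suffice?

7

Total = 17 + 16 + 15 + 15 + 15 + 14 + 13 + 7 + 5 + 4 + 3 + 3 = 127 L.
Lower bound: ⌈127/22⌉ = 6 storage lockers.
Also, 7 drums each exceed 11 L, and no two of those can share a locker, so at least 7 storage lockers are needed.
A packing using 7 storage lockers:
  locker 1: 17 + 5 = 22
  locker 2: 16 + 4 = 20
  locker 3: 15 + 7 = 22
  locker 4: 15 + 3 + 3 = 21
  locker 5: 15 = 15
  locker 6: 14 = 14
  locker 7: 13 = 13
This matches the lower bound, so 7 is optimal.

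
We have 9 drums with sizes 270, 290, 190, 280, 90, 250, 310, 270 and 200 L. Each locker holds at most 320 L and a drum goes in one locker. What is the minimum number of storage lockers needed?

8

Total = 310 + 290 + 280 + 270 + 270 + 250 + 200 + 190 + 90 = 2150 L.
Lower bound: ⌈2150/320⌉ = 7 storage lockers.
Also, 8 drums each exceed 160 L, and no two of those can share a locker, so at least 8 storage lockers are needed.
A packing using 8 storage lockers:
  locker 1: 310 = 310
  locker 2: 290 = 290
  locker 3: 280 = 280
  locker 4: 270 = 270
  locker 5: 270 = 270
  locker 6: 250 = 250
  locker 7: 200 + 90 = 290
  locker 8: 190 = 190
This matches the lower bound, so 8 is optimal.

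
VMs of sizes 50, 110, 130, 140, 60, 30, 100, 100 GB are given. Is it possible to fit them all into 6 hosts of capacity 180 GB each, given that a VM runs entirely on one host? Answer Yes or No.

A valid assignment using 5 hosts:
  host 1: 140 + 30 = 170
  host 2: 130 + 50 = 180
  host 3: 110 + 60 = 170
  host 4: 100 = 100
  host 5: 100 = 100
That uses only 5 ≤ 6, so 6 hosts are enough.

Yes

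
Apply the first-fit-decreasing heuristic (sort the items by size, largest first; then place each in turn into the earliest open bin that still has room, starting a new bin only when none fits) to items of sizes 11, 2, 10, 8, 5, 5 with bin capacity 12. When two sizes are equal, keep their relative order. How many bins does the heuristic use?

Sorted descending: 11, 10, 8, 5, 5, 2.
  11 → bin 1 (new)  [load 11/12]
  10 → bin 2 (new)  [load 10/12]
  8 → bin 3 (new)  [load 8/12]
  5 → bin 4 (new)  [load 5/12]
  5 → bin 4  [load 10/12]
  2 → bin 2  [load 12/12]
4 bins opened.

4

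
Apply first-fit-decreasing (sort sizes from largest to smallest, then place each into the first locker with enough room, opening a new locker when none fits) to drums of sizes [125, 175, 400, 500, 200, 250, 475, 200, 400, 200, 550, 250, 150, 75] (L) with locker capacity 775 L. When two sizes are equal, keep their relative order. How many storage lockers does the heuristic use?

6

Sorted descending: 550, 500, 475, 400, 400, 250, 250, 200, 200, 200, 175, 150, 125, 75.
  550 → locker 1 (new)  [load 550/775]
  500 → locker 2 (new)  [load 500/775]
  475 → locker 3 (new)  [load 475/775]
  400 → locker 4 (new)  [load 400/775]
  400 → locker 5 (new)  [load 400/775]
  250 → locker 2  [load 750/775]
  250 → locker 3  [load 725/775]
  200 → locker 1  [load 750/775]
  200 → locker 4  [load 600/775]
  200 → locker 5  [load 600/775]
  175 → locker 4  [load 775/775]
  150 → locker 5  [load 750/775]
  125 → locker 6 (new)  [load 125/775]
  75 → locker 6  [load 200/775]
6 storage lockers opened.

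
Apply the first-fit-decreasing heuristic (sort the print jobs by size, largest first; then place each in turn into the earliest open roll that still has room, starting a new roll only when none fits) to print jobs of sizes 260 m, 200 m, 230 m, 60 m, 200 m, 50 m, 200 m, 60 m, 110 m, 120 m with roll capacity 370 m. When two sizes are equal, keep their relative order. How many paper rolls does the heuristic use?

5

Sorted descending: 260, 230, 200, 200, 200, 120, 110, 60, 60, 50.
  260 → roll 1 (new)  [load 260/370]
  230 → roll 2 (new)  [load 230/370]
  200 → roll 3 (new)  [load 200/370]
  200 → roll 4 (new)  [load 200/370]
  200 → roll 5 (new)  [load 200/370]
  120 → roll 2  [load 350/370]
  110 → roll 1  [load 370/370]
  60 → roll 3  [load 260/370]
  60 → roll 3  [load 320/370]
  50 → roll 3  [load 370/370]
5 paper rolls opened.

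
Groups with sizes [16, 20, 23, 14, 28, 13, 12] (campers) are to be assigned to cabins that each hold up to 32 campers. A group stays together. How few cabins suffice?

5

Total = 28 + 23 + 20 + 16 + 14 + 13 + 12 = 126 campers.
Lower bound: ⌈126/32⌉ = 4 cabins.
A packing using 5 cabins:
  cabin 1: 28 = 28
  cabin 2: 23 = 23
  cabin 3: 20 + 12 = 32
  cabin 4: 16 + 14 = 30
  cabin 5: 13 = 13
No arrangement into 4 cabins stays within capacity, so 5 is optimal.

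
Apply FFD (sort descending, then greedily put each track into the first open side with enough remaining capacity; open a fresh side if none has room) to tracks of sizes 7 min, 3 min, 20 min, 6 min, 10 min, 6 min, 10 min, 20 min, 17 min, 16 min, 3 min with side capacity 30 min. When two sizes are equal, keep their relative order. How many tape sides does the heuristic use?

Sorted descending: 20, 20, 17, 16, 10, 10, 7, 6, 6, 3, 3.
  20 → side 1 (new)  [load 20/30]
  20 → side 2 (new)  [load 20/30]
  17 → side 3 (new)  [load 17/30]
  16 → side 4 (new)  [load 16/30]
  10 → side 1  [load 30/30]
  10 → side 2  [load 30/30]
  7 → side 3  [load 24/30]
  6 → side 3  [load 30/30]
  6 → side 4  [load 22/30]
  3 → side 4  [load 25/30]
  3 → side 4  [load 28/30]
4 tape sides opened.

4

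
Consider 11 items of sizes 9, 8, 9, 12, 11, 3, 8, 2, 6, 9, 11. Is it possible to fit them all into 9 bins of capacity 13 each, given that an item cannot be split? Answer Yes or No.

A valid assignment using 9 bins:
  bin 1: 12 = 12
  bin 2: 11 + 2 = 13
  bin 3: 11 = 11
  bin 4: 9 + 3 = 12
  bin 5: 9 = 9
  bin 6: 9 = 9
  bin 7: 8 = 8
  bin 8: 8 = 8
  bin 9: 6 = 6
Every load is within 13, so 9 bins suffice.

Yes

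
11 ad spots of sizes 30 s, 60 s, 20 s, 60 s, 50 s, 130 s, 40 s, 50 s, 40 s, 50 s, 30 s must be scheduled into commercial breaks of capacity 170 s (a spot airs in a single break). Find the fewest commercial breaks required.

Total = 130 + 60 + 60 + 50 + 50 + 50 + 40 + 40 + 30 + 30 + 20 = 560 s.
Lower bound: ⌈560/170⌉ = 4 commercial breaks.
A packing using 4 commercial breaks:
  break 1: 130 + 40 = 170
  break 2: 60 + 60 + 50 = 170
  break 3: 50 + 50 + 40 + 30 = 170
  break 4: 30 + 20 = 50
This matches the lower bound, so 4 is optimal.

4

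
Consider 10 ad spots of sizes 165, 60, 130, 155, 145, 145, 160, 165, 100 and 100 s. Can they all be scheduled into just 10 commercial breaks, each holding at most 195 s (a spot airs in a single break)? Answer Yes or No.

A valid assignment using 9 commercial breaks:
  break 1: 165 = 165
  break 2: 165 = 165
  break 3: 160 = 160
  break 4: 155 = 155
  break 5: 145 = 145
  break 6: 145 = 145
  break 7: 130 + 60 = 190
  break 8: 100 = 100
  break 9: 100 = 100
That uses only 9 ≤ 10, so 10 commercial breaks are enough.

Yes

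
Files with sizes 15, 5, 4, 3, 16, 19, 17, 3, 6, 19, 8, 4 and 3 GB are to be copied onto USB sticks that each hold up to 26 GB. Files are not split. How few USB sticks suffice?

Total = 19 + 19 + 17 + 16 + 15 + 8 + 6 + 5 + 4 + 4 + 3 + 3 + 3 = 122 GB.
Lower bound: ⌈122/26⌉ = 5 USB sticks.
A packing using 5 USB sticks:
  USB stick 1: 19 + 6 = 25
  USB stick 2: 19 + 5 = 24
  USB stick 3: 17 + 8 = 25
  USB stick 4: 16 + 4 + 4 = 24
  USB stick 5: 15 + 3 + 3 + 3 = 24
This matches the lower bound, so 5 is optimal.

5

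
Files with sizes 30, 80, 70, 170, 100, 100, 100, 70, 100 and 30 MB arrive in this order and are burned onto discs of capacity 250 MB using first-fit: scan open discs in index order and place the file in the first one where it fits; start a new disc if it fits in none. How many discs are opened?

4

  30 → disc 1 (new)  [load 30/250]
  80 → disc 1  [load 110/250]
  70 → disc 1  [load 180/250]
  170 → disc 2 (new)  [load 170/250]
  100 → disc 3 (new)  [load 100/250]
  100 → disc 3  [load 200/250]
  100 → disc 4 (new)  [load 100/250]
  70 → disc 1  [load 250/250]
  100 → disc 4  [load 200/250]
  30 → disc 2  [load 200/250]
4 discs opened.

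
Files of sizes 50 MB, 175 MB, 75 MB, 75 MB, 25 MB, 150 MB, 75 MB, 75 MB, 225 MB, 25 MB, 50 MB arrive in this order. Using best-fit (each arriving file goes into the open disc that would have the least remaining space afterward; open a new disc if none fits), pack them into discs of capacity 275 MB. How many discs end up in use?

  50 → disc 1 (new)  [load 50/275]
  175 → disc 1  [load 225/275]
  75 → disc 2 (new)  [load 75/275]
  75 → disc 2  [load 150/275]
  25 → disc 1  [load 250/275]
  150 → disc 3 (new)  [load 150/275]
  75 → disc 2  [load 225/275]
  75 → disc 3  [load 225/275]
  225 → disc 4 (new)  [load 225/275]
  25 → disc 1  [load 275/275]
  50 → disc 2  [load 275/275]
4 discs opened.

4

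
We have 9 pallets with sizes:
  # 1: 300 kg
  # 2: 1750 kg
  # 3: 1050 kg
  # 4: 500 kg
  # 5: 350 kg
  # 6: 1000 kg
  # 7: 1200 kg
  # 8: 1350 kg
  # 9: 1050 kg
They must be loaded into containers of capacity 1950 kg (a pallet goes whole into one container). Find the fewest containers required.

Total = 1750 + 1350 + 1200 + 1050 + 1050 + 1000 + 500 + 350 + 300 = 8550 kg.
Lower bound: ⌈8550/1950⌉ = 5 containers.
Also, 6 pallets each exceed 975 kg, and no two of those can share a container, so at least 6 containers are needed.
A packing using 6 containers:
  container 1: 1750 = 1750
  container 2: 1350 + 500 = 1850
  container 3: 1200 + 350 + 300 = 1850
  container 4: 1050 = 1050
  container 5: 1050 = 1050
  container 6: 1000 = 1000
This matches the lower bound, so 6 is optimal.

6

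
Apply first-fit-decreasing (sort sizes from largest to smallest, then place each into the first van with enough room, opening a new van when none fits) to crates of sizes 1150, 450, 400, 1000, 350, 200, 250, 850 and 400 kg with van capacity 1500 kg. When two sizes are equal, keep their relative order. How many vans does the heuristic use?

Sorted descending: 1150, 1000, 850, 450, 400, 400, 350, 250, 200.
  1150 → van 1 (new)  [load 1150/1500]
  1000 → van 2 (new)  [load 1000/1500]
  850 → van 3 (new)  [load 850/1500]
  450 → van 2  [load 1450/1500]
  400 → van 3  [load 1250/1500]
  400 → van 4 (new)  [load 400/1500]
  350 → van 1  [load 1500/1500]
  250 → van 3  [load 1500/1500]
  200 → van 4  [load 600/1500]
4 vans opened.

4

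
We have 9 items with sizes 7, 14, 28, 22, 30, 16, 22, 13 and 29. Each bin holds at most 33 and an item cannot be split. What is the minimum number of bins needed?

Total = 30 + 29 + 28 + 22 + 22 + 16 + 14 + 13 + 7 = 181.
Lower bound: ⌈181/33⌉ = 6 bins.
A packing using 7 bins:
  bin 1: 30 = 30
  bin 2: 29 = 29
  bin 3: 28 = 28
  bin 4: 22 + 7 = 29
  bin 5: 22 = 22
  bin 6: 16 + 14 = 30
  bin 7: 13 = 13
No arrangement into 6 bins stays within capacity, so 7 is optimal.

7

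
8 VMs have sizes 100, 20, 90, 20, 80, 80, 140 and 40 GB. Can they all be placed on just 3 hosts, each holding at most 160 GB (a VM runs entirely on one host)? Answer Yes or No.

Total = 570 GB; ⌈570/160⌉ = 4.
At least 4 hosts are required, but only 3 are allowed.

No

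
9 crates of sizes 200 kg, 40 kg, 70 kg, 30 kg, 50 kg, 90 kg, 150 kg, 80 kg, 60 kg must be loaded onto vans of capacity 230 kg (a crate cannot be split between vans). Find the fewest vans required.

Total = 200 + 150 + 90 + 80 + 70 + 60 + 50 + 40 + 30 = 770 kg.
Lower bound: ⌈770/230⌉ = 4 vans.
A packing using 4 vans:
  van 1: 200 + 30 = 230
  van 2: 150 + 80 = 230
  van 3: 90 + 70 + 60 = 220
  van 4: 50 + 40 = 90
This matches the lower bound, so 4 is optimal.

4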